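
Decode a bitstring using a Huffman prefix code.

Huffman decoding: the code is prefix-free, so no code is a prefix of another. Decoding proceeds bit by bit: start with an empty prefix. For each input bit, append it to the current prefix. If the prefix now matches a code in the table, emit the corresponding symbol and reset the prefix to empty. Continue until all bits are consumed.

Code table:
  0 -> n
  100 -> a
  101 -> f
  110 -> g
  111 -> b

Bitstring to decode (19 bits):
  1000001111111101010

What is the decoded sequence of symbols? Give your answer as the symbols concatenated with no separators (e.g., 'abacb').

Answer: annnbbgfn

Derivation:
Bit 0: prefix='1' (no match yet)
Bit 1: prefix='10' (no match yet)
Bit 2: prefix='100' -> emit 'a', reset
Bit 3: prefix='0' -> emit 'n', reset
Bit 4: prefix='0' -> emit 'n', reset
Bit 5: prefix='0' -> emit 'n', reset
Bit 6: prefix='1' (no match yet)
Bit 7: prefix='11' (no match yet)
Bit 8: prefix='111' -> emit 'b', reset
Bit 9: prefix='1' (no match yet)
Bit 10: prefix='11' (no match yet)
Bit 11: prefix='111' -> emit 'b', reset
Bit 12: prefix='1' (no match yet)
Bit 13: prefix='11' (no match yet)
Bit 14: prefix='110' -> emit 'g', reset
Bit 15: prefix='1' (no match yet)
Bit 16: prefix='10' (no match yet)
Bit 17: prefix='101' -> emit 'f', reset
Bit 18: prefix='0' -> emit 'n', reset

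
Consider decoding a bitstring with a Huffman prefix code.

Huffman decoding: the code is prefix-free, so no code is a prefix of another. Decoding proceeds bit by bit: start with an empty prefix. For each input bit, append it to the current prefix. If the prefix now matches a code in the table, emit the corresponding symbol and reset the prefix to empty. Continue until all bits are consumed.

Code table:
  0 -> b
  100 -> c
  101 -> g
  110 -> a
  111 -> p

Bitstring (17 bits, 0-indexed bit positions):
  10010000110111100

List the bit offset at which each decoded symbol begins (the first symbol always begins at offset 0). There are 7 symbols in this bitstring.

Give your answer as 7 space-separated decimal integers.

Bit 0: prefix='1' (no match yet)
Bit 1: prefix='10' (no match yet)
Bit 2: prefix='100' -> emit 'c', reset
Bit 3: prefix='1' (no match yet)
Bit 4: prefix='10' (no match yet)
Bit 5: prefix='100' -> emit 'c', reset
Bit 6: prefix='0' -> emit 'b', reset
Bit 7: prefix='0' -> emit 'b', reset
Bit 8: prefix='1' (no match yet)
Bit 9: prefix='11' (no match yet)
Bit 10: prefix='110' -> emit 'a', reset
Bit 11: prefix='1' (no match yet)
Bit 12: prefix='11' (no match yet)
Bit 13: prefix='111' -> emit 'p', reset
Bit 14: prefix='1' (no match yet)
Bit 15: prefix='10' (no match yet)
Bit 16: prefix='100' -> emit 'c', reset

Answer: 0 3 6 7 8 11 14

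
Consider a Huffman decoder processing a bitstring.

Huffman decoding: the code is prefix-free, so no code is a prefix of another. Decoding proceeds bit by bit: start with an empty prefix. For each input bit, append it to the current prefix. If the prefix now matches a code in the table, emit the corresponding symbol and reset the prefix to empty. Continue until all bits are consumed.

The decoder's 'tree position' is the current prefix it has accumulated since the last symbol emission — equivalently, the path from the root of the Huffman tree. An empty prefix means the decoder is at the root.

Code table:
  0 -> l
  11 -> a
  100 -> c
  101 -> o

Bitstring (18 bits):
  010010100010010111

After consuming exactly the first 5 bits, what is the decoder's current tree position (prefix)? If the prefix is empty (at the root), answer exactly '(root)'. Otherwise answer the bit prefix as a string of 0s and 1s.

Answer: 1

Derivation:
Bit 0: prefix='0' -> emit 'l', reset
Bit 1: prefix='1' (no match yet)
Bit 2: prefix='10' (no match yet)
Bit 3: prefix='100' -> emit 'c', reset
Bit 4: prefix='1' (no match yet)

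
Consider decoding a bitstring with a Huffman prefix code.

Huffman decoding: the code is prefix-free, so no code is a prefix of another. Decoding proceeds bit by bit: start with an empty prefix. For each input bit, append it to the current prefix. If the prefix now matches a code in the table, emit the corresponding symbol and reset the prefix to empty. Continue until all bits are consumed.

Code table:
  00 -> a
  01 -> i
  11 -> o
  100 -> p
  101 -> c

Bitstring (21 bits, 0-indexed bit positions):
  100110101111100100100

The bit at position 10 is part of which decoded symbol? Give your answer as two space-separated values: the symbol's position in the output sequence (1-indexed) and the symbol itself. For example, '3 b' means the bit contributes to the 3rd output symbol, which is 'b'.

Answer: 5 o

Derivation:
Bit 0: prefix='1' (no match yet)
Bit 1: prefix='10' (no match yet)
Bit 2: prefix='100' -> emit 'p', reset
Bit 3: prefix='1' (no match yet)
Bit 4: prefix='11' -> emit 'o', reset
Bit 5: prefix='0' (no match yet)
Bit 6: prefix='01' -> emit 'i', reset
Bit 7: prefix='0' (no match yet)
Bit 8: prefix='01' -> emit 'i', reset
Bit 9: prefix='1' (no match yet)
Bit 10: prefix='11' -> emit 'o', reset
Bit 11: prefix='1' (no match yet)
Bit 12: prefix='11' -> emit 'o', reset
Bit 13: prefix='0' (no match yet)
Bit 14: prefix='00' -> emit 'a', reset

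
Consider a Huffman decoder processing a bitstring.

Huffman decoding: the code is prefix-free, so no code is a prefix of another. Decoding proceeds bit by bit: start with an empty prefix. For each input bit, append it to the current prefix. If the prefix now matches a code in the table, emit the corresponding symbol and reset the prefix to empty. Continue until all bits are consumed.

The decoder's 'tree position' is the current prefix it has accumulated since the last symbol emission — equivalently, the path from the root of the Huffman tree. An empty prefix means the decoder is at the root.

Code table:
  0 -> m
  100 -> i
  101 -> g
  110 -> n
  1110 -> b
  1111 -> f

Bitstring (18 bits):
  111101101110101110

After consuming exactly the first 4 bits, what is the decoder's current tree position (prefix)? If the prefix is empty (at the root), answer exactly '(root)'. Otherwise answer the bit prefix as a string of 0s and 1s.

Answer: (root)

Derivation:
Bit 0: prefix='1' (no match yet)
Bit 1: prefix='11' (no match yet)
Bit 2: prefix='111' (no match yet)
Bit 3: prefix='1111' -> emit 'f', reset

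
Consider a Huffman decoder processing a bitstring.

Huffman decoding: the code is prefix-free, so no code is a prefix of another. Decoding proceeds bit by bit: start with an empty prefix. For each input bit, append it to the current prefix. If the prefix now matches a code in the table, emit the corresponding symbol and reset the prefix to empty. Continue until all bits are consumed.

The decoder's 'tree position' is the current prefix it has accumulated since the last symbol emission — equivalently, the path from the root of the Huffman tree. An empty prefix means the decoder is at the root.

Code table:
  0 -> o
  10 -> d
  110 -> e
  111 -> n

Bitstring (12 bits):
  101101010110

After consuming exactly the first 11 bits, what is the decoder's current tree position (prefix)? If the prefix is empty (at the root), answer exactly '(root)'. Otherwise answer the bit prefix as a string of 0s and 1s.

Answer: 11

Derivation:
Bit 0: prefix='1' (no match yet)
Bit 1: prefix='10' -> emit 'd', reset
Bit 2: prefix='1' (no match yet)
Bit 3: prefix='11' (no match yet)
Bit 4: prefix='110' -> emit 'e', reset
Bit 5: prefix='1' (no match yet)
Bit 6: prefix='10' -> emit 'd', reset
Bit 7: prefix='1' (no match yet)
Bit 8: prefix='10' -> emit 'd', reset
Bit 9: prefix='1' (no match yet)
Bit 10: prefix='11' (no match yet)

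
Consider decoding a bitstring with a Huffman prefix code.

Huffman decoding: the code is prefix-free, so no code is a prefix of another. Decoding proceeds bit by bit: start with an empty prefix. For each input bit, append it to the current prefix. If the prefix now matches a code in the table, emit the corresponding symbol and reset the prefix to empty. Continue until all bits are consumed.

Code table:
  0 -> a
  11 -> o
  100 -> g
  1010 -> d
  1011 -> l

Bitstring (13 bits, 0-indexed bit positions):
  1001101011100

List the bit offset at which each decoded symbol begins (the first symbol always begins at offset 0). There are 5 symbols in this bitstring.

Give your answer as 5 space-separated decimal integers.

Answer: 0 3 5 6 10

Derivation:
Bit 0: prefix='1' (no match yet)
Bit 1: prefix='10' (no match yet)
Bit 2: prefix='100' -> emit 'g', reset
Bit 3: prefix='1' (no match yet)
Bit 4: prefix='11' -> emit 'o', reset
Bit 5: prefix='0' -> emit 'a', reset
Bit 6: prefix='1' (no match yet)
Bit 7: prefix='10' (no match yet)
Bit 8: prefix='101' (no match yet)
Bit 9: prefix='1011' -> emit 'l', reset
Bit 10: prefix='1' (no match yet)
Bit 11: prefix='10' (no match yet)
Bit 12: prefix='100' -> emit 'g', reset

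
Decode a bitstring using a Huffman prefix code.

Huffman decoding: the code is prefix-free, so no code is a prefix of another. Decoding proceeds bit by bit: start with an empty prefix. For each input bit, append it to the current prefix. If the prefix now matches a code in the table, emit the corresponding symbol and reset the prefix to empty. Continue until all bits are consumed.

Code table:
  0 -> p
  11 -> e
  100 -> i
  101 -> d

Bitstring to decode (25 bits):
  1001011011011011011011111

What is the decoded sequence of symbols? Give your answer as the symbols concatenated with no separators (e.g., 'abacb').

Answer: iddddddee

Derivation:
Bit 0: prefix='1' (no match yet)
Bit 1: prefix='10' (no match yet)
Bit 2: prefix='100' -> emit 'i', reset
Bit 3: prefix='1' (no match yet)
Bit 4: prefix='10' (no match yet)
Bit 5: prefix='101' -> emit 'd', reset
Bit 6: prefix='1' (no match yet)
Bit 7: prefix='10' (no match yet)
Bit 8: prefix='101' -> emit 'd', reset
Bit 9: prefix='1' (no match yet)
Bit 10: prefix='10' (no match yet)
Bit 11: prefix='101' -> emit 'd', reset
Bit 12: prefix='1' (no match yet)
Bit 13: prefix='10' (no match yet)
Bit 14: prefix='101' -> emit 'd', reset
Bit 15: prefix='1' (no match yet)
Bit 16: prefix='10' (no match yet)
Bit 17: prefix='101' -> emit 'd', reset
Bit 18: prefix='1' (no match yet)
Bit 19: prefix='10' (no match yet)
Bit 20: prefix='101' -> emit 'd', reset
Bit 21: prefix='1' (no match yet)
Bit 22: prefix='11' -> emit 'e', reset
Bit 23: prefix='1' (no match yet)
Bit 24: prefix='11' -> emit 'e', reset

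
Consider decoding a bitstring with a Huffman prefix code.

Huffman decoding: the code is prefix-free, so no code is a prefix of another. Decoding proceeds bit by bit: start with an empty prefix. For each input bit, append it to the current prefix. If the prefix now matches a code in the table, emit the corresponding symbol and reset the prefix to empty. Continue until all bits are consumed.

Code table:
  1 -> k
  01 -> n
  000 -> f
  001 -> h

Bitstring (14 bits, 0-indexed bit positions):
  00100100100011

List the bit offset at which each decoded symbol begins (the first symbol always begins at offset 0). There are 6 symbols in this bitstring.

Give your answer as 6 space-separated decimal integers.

Answer: 0 3 6 9 12 13

Derivation:
Bit 0: prefix='0' (no match yet)
Bit 1: prefix='00' (no match yet)
Bit 2: prefix='001' -> emit 'h', reset
Bit 3: prefix='0' (no match yet)
Bit 4: prefix='00' (no match yet)
Bit 5: prefix='001' -> emit 'h', reset
Bit 6: prefix='0' (no match yet)
Bit 7: prefix='00' (no match yet)
Bit 8: prefix='001' -> emit 'h', reset
Bit 9: prefix='0' (no match yet)
Bit 10: prefix='00' (no match yet)
Bit 11: prefix='000' -> emit 'f', reset
Bit 12: prefix='1' -> emit 'k', reset
Bit 13: prefix='1' -> emit 'k', reset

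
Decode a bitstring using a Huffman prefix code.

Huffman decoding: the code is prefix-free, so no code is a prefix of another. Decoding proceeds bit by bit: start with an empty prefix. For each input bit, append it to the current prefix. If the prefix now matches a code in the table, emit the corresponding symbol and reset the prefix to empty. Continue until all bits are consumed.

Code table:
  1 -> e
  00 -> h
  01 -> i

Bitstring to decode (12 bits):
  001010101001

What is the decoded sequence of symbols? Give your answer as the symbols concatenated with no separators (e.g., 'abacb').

Bit 0: prefix='0' (no match yet)
Bit 1: prefix='00' -> emit 'h', reset
Bit 2: prefix='1' -> emit 'e', reset
Bit 3: prefix='0' (no match yet)
Bit 4: prefix='01' -> emit 'i', reset
Bit 5: prefix='0' (no match yet)
Bit 6: prefix='01' -> emit 'i', reset
Bit 7: prefix='0' (no match yet)
Bit 8: prefix='01' -> emit 'i', reset
Bit 9: prefix='0' (no match yet)
Bit 10: prefix='00' -> emit 'h', reset
Bit 11: prefix='1' -> emit 'e', reset

Answer: heiiihe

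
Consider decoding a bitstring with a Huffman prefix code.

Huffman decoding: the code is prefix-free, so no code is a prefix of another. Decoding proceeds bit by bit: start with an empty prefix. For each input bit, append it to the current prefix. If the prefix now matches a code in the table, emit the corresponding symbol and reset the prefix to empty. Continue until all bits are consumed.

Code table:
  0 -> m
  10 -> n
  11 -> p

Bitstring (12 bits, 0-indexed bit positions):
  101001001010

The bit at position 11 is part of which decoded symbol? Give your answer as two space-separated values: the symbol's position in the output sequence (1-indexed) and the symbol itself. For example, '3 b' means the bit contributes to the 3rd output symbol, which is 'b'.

Answer: 7 n

Derivation:
Bit 0: prefix='1' (no match yet)
Bit 1: prefix='10' -> emit 'n', reset
Bit 2: prefix='1' (no match yet)
Bit 3: prefix='10' -> emit 'n', reset
Bit 4: prefix='0' -> emit 'm', reset
Bit 5: prefix='1' (no match yet)
Bit 6: prefix='10' -> emit 'n', reset
Bit 7: prefix='0' -> emit 'm', reset
Bit 8: prefix='1' (no match yet)
Bit 9: prefix='10' -> emit 'n', reset
Bit 10: prefix='1' (no match yet)
Bit 11: prefix='10' -> emit 'n', reset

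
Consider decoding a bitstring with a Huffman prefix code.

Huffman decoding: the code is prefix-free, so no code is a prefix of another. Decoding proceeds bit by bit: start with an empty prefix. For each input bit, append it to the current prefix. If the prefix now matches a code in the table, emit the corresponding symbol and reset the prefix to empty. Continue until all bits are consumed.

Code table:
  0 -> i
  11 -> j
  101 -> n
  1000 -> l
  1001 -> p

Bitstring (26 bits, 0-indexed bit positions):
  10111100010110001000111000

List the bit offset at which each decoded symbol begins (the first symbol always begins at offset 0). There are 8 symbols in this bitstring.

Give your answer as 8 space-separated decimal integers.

Bit 0: prefix='1' (no match yet)
Bit 1: prefix='10' (no match yet)
Bit 2: prefix='101' -> emit 'n', reset
Bit 3: prefix='1' (no match yet)
Bit 4: prefix='11' -> emit 'j', reset
Bit 5: prefix='1' (no match yet)
Bit 6: prefix='10' (no match yet)
Bit 7: prefix='100' (no match yet)
Bit 8: prefix='1000' -> emit 'l', reset
Bit 9: prefix='1' (no match yet)
Bit 10: prefix='10' (no match yet)
Bit 11: prefix='101' -> emit 'n', reset
Bit 12: prefix='1' (no match yet)
Bit 13: prefix='10' (no match yet)
Bit 14: prefix='100' (no match yet)
Bit 15: prefix='1000' -> emit 'l', reset
Bit 16: prefix='1' (no match yet)
Bit 17: prefix='10' (no match yet)
Bit 18: prefix='100' (no match yet)
Bit 19: prefix='1000' -> emit 'l', reset
Bit 20: prefix='1' (no match yet)
Bit 21: prefix='11' -> emit 'j', reset
Bit 22: prefix='1' (no match yet)
Bit 23: prefix='10' (no match yet)
Bit 24: prefix='100' (no match yet)
Bit 25: prefix='1000' -> emit 'l', reset

Answer: 0 3 5 9 12 16 20 22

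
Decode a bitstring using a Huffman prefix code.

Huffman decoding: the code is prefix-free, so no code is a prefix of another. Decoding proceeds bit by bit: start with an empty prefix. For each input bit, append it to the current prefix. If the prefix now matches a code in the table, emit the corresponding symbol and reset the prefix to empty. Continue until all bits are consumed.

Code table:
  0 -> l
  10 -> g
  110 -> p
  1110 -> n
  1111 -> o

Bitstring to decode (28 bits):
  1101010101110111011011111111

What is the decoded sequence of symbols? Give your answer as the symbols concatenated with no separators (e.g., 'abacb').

Answer: pgggnnpoo

Derivation:
Bit 0: prefix='1' (no match yet)
Bit 1: prefix='11' (no match yet)
Bit 2: prefix='110' -> emit 'p', reset
Bit 3: prefix='1' (no match yet)
Bit 4: prefix='10' -> emit 'g', reset
Bit 5: prefix='1' (no match yet)
Bit 6: prefix='10' -> emit 'g', reset
Bit 7: prefix='1' (no match yet)
Bit 8: prefix='10' -> emit 'g', reset
Bit 9: prefix='1' (no match yet)
Bit 10: prefix='11' (no match yet)
Bit 11: prefix='111' (no match yet)
Bit 12: prefix='1110' -> emit 'n', reset
Bit 13: prefix='1' (no match yet)
Bit 14: prefix='11' (no match yet)
Bit 15: prefix='111' (no match yet)
Bit 16: prefix='1110' -> emit 'n', reset
Bit 17: prefix='1' (no match yet)
Bit 18: prefix='11' (no match yet)
Bit 19: prefix='110' -> emit 'p', reset
Bit 20: prefix='1' (no match yet)
Bit 21: prefix='11' (no match yet)
Bit 22: prefix='111' (no match yet)
Bit 23: prefix='1111' -> emit 'o', reset
Bit 24: prefix='1' (no match yet)
Bit 25: prefix='11' (no match yet)
Bit 26: prefix='111' (no match yet)
Bit 27: prefix='1111' -> emit 'o', reset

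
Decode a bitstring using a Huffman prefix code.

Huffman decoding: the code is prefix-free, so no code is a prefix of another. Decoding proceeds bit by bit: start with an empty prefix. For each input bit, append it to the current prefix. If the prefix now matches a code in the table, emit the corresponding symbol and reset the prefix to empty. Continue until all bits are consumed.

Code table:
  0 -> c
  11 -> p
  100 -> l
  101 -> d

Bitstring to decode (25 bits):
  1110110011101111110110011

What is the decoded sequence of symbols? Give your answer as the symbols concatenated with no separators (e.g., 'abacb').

Answer: pdlpdppdlp

Derivation:
Bit 0: prefix='1' (no match yet)
Bit 1: prefix='11' -> emit 'p', reset
Bit 2: prefix='1' (no match yet)
Bit 3: prefix='10' (no match yet)
Bit 4: prefix='101' -> emit 'd', reset
Bit 5: prefix='1' (no match yet)
Bit 6: prefix='10' (no match yet)
Bit 7: prefix='100' -> emit 'l', reset
Bit 8: prefix='1' (no match yet)
Bit 9: prefix='11' -> emit 'p', reset
Bit 10: prefix='1' (no match yet)
Bit 11: prefix='10' (no match yet)
Bit 12: prefix='101' -> emit 'd', reset
Bit 13: prefix='1' (no match yet)
Bit 14: prefix='11' -> emit 'p', reset
Bit 15: prefix='1' (no match yet)
Bit 16: prefix='11' -> emit 'p', reset
Bit 17: prefix='1' (no match yet)
Bit 18: prefix='10' (no match yet)
Bit 19: prefix='101' -> emit 'd', reset
Bit 20: prefix='1' (no match yet)
Bit 21: prefix='10' (no match yet)
Bit 22: prefix='100' -> emit 'l', reset
Bit 23: prefix='1' (no match yet)
Bit 24: prefix='11' -> emit 'p', reset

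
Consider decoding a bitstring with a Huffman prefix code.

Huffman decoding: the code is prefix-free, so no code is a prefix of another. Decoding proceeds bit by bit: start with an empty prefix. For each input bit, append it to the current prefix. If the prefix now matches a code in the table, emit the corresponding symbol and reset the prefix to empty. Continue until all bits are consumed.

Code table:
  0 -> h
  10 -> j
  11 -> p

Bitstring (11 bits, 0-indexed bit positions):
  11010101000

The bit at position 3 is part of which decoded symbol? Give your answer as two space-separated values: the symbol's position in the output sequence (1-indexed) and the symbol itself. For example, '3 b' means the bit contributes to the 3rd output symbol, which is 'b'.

Answer: 3 j

Derivation:
Bit 0: prefix='1' (no match yet)
Bit 1: prefix='11' -> emit 'p', reset
Bit 2: prefix='0' -> emit 'h', reset
Bit 3: prefix='1' (no match yet)
Bit 4: prefix='10' -> emit 'j', reset
Bit 5: prefix='1' (no match yet)
Bit 6: prefix='10' -> emit 'j', reset
Bit 7: prefix='1' (no match yet)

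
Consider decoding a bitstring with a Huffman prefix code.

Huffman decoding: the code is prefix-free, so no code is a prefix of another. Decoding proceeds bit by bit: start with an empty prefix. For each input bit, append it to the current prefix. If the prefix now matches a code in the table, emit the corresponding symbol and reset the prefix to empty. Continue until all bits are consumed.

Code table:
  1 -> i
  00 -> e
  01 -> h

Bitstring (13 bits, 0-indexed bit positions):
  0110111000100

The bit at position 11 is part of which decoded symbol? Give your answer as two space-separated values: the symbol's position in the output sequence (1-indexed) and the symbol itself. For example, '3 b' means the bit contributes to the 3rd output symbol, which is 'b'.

Answer: 8 e

Derivation:
Bit 0: prefix='0' (no match yet)
Bit 1: prefix='01' -> emit 'h', reset
Bit 2: prefix='1' -> emit 'i', reset
Bit 3: prefix='0' (no match yet)
Bit 4: prefix='01' -> emit 'h', reset
Bit 5: prefix='1' -> emit 'i', reset
Bit 6: prefix='1' -> emit 'i', reset
Bit 7: prefix='0' (no match yet)
Bit 8: prefix='00' -> emit 'e', reset
Bit 9: prefix='0' (no match yet)
Bit 10: prefix='01' -> emit 'h', reset
Bit 11: prefix='0' (no match yet)
Bit 12: prefix='00' -> emit 'e', reset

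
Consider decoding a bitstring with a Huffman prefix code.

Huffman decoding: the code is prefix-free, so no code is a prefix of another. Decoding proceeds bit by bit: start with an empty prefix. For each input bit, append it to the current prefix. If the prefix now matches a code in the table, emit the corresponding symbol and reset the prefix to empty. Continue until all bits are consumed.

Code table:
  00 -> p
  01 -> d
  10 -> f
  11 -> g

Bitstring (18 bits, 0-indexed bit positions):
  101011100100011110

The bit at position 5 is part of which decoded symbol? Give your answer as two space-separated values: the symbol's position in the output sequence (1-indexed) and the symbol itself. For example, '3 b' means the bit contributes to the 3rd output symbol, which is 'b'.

Answer: 3 g

Derivation:
Bit 0: prefix='1' (no match yet)
Bit 1: prefix='10' -> emit 'f', reset
Bit 2: prefix='1' (no match yet)
Bit 3: prefix='10' -> emit 'f', reset
Bit 4: prefix='1' (no match yet)
Bit 5: prefix='11' -> emit 'g', reset
Bit 6: prefix='1' (no match yet)
Bit 7: prefix='10' -> emit 'f', reset
Bit 8: prefix='0' (no match yet)
Bit 9: prefix='01' -> emit 'd', reset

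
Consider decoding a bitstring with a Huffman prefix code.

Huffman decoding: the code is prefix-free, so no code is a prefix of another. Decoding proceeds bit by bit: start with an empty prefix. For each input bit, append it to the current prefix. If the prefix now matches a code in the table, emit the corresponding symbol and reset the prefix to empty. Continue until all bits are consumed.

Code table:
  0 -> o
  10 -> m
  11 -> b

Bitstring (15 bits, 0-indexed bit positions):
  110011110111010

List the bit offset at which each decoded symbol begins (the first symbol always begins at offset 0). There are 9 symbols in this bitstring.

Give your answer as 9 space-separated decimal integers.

Answer: 0 2 3 4 6 8 9 11 13

Derivation:
Bit 0: prefix='1' (no match yet)
Bit 1: prefix='11' -> emit 'b', reset
Bit 2: prefix='0' -> emit 'o', reset
Bit 3: prefix='0' -> emit 'o', reset
Bit 4: prefix='1' (no match yet)
Bit 5: prefix='11' -> emit 'b', reset
Bit 6: prefix='1' (no match yet)
Bit 7: prefix='11' -> emit 'b', reset
Bit 8: prefix='0' -> emit 'o', reset
Bit 9: prefix='1' (no match yet)
Bit 10: prefix='11' -> emit 'b', reset
Bit 11: prefix='1' (no match yet)
Bit 12: prefix='10' -> emit 'm', reset
Bit 13: prefix='1' (no match yet)
Bit 14: prefix='10' -> emit 'm', reset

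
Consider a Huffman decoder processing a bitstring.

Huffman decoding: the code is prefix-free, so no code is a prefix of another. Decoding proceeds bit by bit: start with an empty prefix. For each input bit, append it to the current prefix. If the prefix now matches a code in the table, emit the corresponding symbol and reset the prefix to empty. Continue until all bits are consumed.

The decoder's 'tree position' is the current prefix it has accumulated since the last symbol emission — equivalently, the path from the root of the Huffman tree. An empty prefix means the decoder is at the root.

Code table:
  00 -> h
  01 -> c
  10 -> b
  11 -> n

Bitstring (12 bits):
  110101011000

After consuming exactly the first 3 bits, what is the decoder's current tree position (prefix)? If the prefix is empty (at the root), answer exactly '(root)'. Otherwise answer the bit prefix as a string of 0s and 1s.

Bit 0: prefix='1' (no match yet)
Bit 1: prefix='11' -> emit 'n', reset
Bit 2: prefix='0' (no match yet)

Answer: 0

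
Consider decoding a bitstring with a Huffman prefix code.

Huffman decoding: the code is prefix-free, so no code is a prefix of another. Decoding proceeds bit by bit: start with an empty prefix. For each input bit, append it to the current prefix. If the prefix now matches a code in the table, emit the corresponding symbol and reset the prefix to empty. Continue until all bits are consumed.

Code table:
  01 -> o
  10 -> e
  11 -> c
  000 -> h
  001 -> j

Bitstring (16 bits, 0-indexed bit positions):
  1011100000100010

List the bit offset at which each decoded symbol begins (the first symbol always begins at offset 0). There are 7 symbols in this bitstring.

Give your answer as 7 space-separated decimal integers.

Answer: 0 2 4 6 9 11 14

Derivation:
Bit 0: prefix='1' (no match yet)
Bit 1: prefix='10' -> emit 'e', reset
Bit 2: prefix='1' (no match yet)
Bit 3: prefix='11' -> emit 'c', reset
Bit 4: prefix='1' (no match yet)
Bit 5: prefix='10' -> emit 'e', reset
Bit 6: prefix='0' (no match yet)
Bit 7: prefix='00' (no match yet)
Bit 8: prefix='000' -> emit 'h', reset
Bit 9: prefix='0' (no match yet)
Bit 10: prefix='01' -> emit 'o', reset
Bit 11: prefix='0' (no match yet)
Bit 12: prefix='00' (no match yet)
Bit 13: prefix='000' -> emit 'h', reset
Bit 14: prefix='1' (no match yet)
Bit 15: prefix='10' -> emit 'e', reset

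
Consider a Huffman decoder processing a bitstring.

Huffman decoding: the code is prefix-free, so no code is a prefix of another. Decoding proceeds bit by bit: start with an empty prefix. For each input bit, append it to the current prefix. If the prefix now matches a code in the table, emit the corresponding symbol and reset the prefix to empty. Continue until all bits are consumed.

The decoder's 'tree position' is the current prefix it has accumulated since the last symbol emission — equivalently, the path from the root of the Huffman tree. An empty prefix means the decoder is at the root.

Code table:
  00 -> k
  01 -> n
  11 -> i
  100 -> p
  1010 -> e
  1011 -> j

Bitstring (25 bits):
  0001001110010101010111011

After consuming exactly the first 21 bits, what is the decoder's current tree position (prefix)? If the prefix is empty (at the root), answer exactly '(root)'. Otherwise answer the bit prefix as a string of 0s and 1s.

Bit 0: prefix='0' (no match yet)
Bit 1: prefix='00' -> emit 'k', reset
Bit 2: prefix='0' (no match yet)
Bit 3: prefix='01' -> emit 'n', reset
Bit 4: prefix='0' (no match yet)
Bit 5: prefix='00' -> emit 'k', reset
Bit 6: prefix='1' (no match yet)
Bit 7: prefix='11' -> emit 'i', reset
Bit 8: prefix='1' (no match yet)
Bit 9: prefix='10' (no match yet)
Bit 10: prefix='100' -> emit 'p', reset
Bit 11: prefix='1' (no match yet)
Bit 12: prefix='10' (no match yet)
Bit 13: prefix='101' (no match yet)
Bit 14: prefix='1010' -> emit 'e', reset
Bit 15: prefix='1' (no match yet)
Bit 16: prefix='10' (no match yet)
Bit 17: prefix='101' (no match yet)
Bit 18: prefix='1010' -> emit 'e', reset
Bit 19: prefix='1' (no match yet)
Bit 20: prefix='11' -> emit 'i', reset

Answer: (root)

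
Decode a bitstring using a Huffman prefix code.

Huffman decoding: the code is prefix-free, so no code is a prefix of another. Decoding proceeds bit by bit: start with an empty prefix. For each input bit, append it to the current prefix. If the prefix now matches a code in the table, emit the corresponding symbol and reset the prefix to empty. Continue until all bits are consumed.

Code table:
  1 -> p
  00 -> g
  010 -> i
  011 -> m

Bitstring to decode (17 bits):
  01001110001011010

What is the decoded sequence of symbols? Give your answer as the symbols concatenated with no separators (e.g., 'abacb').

Bit 0: prefix='0' (no match yet)
Bit 1: prefix='01' (no match yet)
Bit 2: prefix='010' -> emit 'i', reset
Bit 3: prefix='0' (no match yet)
Bit 4: prefix='01' (no match yet)
Bit 5: prefix='011' -> emit 'm', reset
Bit 6: prefix='1' -> emit 'p', reset
Bit 7: prefix='0' (no match yet)
Bit 8: prefix='00' -> emit 'g', reset
Bit 9: prefix='0' (no match yet)
Bit 10: prefix='01' (no match yet)
Bit 11: prefix='010' -> emit 'i', reset
Bit 12: prefix='1' -> emit 'p', reset
Bit 13: prefix='1' -> emit 'p', reset
Bit 14: prefix='0' (no match yet)
Bit 15: prefix='01' (no match yet)
Bit 16: prefix='010' -> emit 'i', reset

Answer: impgippi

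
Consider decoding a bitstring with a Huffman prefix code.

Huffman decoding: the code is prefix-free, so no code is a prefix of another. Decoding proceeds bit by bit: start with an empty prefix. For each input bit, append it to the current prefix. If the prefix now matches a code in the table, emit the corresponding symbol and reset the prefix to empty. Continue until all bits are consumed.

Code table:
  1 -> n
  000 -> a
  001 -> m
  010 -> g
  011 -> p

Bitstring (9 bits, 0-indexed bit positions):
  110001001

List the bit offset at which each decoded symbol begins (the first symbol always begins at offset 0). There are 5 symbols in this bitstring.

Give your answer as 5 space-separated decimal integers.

Answer: 0 1 2 5 6

Derivation:
Bit 0: prefix='1' -> emit 'n', reset
Bit 1: prefix='1' -> emit 'n', reset
Bit 2: prefix='0' (no match yet)
Bit 3: prefix='00' (no match yet)
Bit 4: prefix='000' -> emit 'a', reset
Bit 5: prefix='1' -> emit 'n', reset
Bit 6: prefix='0' (no match yet)
Bit 7: prefix='00' (no match yet)
Bit 8: prefix='001' -> emit 'm', reset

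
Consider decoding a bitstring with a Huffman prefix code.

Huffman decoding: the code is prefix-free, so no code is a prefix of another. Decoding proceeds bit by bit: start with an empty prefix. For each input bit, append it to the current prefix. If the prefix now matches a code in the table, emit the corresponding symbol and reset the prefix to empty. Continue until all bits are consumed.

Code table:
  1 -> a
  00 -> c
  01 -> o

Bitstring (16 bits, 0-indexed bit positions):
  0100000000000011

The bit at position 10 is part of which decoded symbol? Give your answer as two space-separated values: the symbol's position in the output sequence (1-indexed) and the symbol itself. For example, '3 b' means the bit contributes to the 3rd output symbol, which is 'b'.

Answer: 6 c

Derivation:
Bit 0: prefix='0' (no match yet)
Bit 1: prefix='01' -> emit 'o', reset
Bit 2: prefix='0' (no match yet)
Bit 3: prefix='00' -> emit 'c', reset
Bit 4: prefix='0' (no match yet)
Bit 5: prefix='00' -> emit 'c', reset
Bit 6: prefix='0' (no match yet)
Bit 7: prefix='00' -> emit 'c', reset
Bit 8: prefix='0' (no match yet)
Bit 9: prefix='00' -> emit 'c', reset
Bit 10: prefix='0' (no match yet)
Bit 11: prefix='00' -> emit 'c', reset
Bit 12: prefix='0' (no match yet)
Bit 13: prefix='00' -> emit 'c', reset
Bit 14: prefix='1' -> emit 'a', reset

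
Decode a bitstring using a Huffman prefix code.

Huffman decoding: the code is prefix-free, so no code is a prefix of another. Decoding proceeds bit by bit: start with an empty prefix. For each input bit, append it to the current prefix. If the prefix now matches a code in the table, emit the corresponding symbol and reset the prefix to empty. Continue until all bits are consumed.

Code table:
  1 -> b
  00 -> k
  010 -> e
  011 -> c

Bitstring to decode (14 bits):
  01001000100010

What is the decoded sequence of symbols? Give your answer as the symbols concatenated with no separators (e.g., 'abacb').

Bit 0: prefix='0' (no match yet)
Bit 1: prefix='01' (no match yet)
Bit 2: prefix='010' -> emit 'e', reset
Bit 3: prefix='0' (no match yet)
Bit 4: prefix='01' (no match yet)
Bit 5: prefix='010' -> emit 'e', reset
Bit 6: prefix='0' (no match yet)
Bit 7: prefix='00' -> emit 'k', reset
Bit 8: prefix='1' -> emit 'b', reset
Bit 9: prefix='0' (no match yet)
Bit 10: prefix='00' -> emit 'k', reset
Bit 11: prefix='0' (no match yet)
Bit 12: prefix='01' (no match yet)
Bit 13: prefix='010' -> emit 'e', reset

Answer: eekbke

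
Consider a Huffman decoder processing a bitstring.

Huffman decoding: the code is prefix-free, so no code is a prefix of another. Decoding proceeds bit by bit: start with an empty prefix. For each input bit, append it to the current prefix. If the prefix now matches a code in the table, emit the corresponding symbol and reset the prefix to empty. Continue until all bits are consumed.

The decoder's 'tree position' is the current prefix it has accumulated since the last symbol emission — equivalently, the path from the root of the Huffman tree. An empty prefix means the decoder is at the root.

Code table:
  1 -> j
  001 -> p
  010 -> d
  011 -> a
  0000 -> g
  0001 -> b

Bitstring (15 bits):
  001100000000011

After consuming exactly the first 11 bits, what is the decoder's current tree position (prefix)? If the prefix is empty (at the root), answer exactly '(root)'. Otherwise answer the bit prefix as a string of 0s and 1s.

Bit 0: prefix='0' (no match yet)
Bit 1: prefix='00' (no match yet)
Bit 2: prefix='001' -> emit 'p', reset
Bit 3: prefix='1' -> emit 'j', reset
Bit 4: prefix='0' (no match yet)
Bit 5: prefix='00' (no match yet)
Bit 6: prefix='000' (no match yet)
Bit 7: prefix='0000' -> emit 'g', reset
Bit 8: prefix='0' (no match yet)
Bit 9: prefix='00' (no match yet)
Bit 10: prefix='000' (no match yet)

Answer: 000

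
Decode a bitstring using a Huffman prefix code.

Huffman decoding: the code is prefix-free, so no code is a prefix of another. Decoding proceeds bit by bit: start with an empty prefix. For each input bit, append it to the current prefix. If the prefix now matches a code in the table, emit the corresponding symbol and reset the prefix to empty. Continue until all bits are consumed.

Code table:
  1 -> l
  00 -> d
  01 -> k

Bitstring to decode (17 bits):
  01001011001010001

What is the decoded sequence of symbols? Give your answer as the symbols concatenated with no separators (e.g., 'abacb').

Bit 0: prefix='0' (no match yet)
Bit 1: prefix='01' -> emit 'k', reset
Bit 2: prefix='0' (no match yet)
Bit 3: prefix='00' -> emit 'd', reset
Bit 4: prefix='1' -> emit 'l', reset
Bit 5: prefix='0' (no match yet)
Bit 6: prefix='01' -> emit 'k', reset
Bit 7: prefix='1' -> emit 'l', reset
Bit 8: prefix='0' (no match yet)
Bit 9: prefix='00' -> emit 'd', reset
Bit 10: prefix='1' -> emit 'l', reset
Bit 11: prefix='0' (no match yet)
Bit 12: prefix='01' -> emit 'k', reset
Bit 13: prefix='0' (no match yet)
Bit 14: prefix='00' -> emit 'd', reset
Bit 15: prefix='0' (no match yet)
Bit 16: prefix='01' -> emit 'k', reset

Answer: kdlkldlkdk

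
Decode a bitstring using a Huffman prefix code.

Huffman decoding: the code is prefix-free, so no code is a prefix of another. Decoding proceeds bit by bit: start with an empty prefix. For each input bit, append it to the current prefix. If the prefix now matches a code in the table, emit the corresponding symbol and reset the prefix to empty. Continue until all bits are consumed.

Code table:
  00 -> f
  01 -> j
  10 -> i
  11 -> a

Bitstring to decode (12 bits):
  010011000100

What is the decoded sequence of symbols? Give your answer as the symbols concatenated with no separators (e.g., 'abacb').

Bit 0: prefix='0' (no match yet)
Bit 1: prefix='01' -> emit 'j', reset
Bit 2: prefix='0' (no match yet)
Bit 3: prefix='00' -> emit 'f', reset
Bit 4: prefix='1' (no match yet)
Bit 5: prefix='11' -> emit 'a', reset
Bit 6: prefix='0' (no match yet)
Bit 7: prefix='00' -> emit 'f', reset
Bit 8: prefix='0' (no match yet)
Bit 9: prefix='01' -> emit 'j', reset
Bit 10: prefix='0' (no match yet)
Bit 11: prefix='00' -> emit 'f', reset

Answer: jfafjf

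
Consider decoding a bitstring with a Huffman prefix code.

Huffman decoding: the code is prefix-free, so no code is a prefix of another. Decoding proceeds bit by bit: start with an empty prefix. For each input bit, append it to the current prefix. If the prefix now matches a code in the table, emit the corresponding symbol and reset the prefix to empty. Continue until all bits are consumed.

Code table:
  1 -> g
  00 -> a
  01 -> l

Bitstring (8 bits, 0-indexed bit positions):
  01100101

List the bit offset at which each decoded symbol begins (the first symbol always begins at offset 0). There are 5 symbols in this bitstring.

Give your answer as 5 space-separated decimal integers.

Bit 0: prefix='0' (no match yet)
Bit 1: prefix='01' -> emit 'l', reset
Bit 2: prefix='1' -> emit 'g', reset
Bit 3: prefix='0' (no match yet)
Bit 4: prefix='00' -> emit 'a', reset
Bit 5: prefix='1' -> emit 'g', reset
Bit 6: prefix='0' (no match yet)
Bit 7: prefix='01' -> emit 'l', reset

Answer: 0 2 3 5 6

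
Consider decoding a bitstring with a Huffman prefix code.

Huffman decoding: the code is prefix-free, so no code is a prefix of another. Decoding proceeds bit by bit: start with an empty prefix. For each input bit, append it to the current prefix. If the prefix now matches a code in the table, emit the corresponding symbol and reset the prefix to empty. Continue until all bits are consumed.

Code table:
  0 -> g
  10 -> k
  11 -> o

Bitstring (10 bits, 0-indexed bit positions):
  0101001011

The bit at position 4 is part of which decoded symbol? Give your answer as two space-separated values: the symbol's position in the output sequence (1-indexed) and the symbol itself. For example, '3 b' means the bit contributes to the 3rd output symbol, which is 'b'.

Bit 0: prefix='0' -> emit 'g', reset
Bit 1: prefix='1' (no match yet)
Bit 2: prefix='10' -> emit 'k', reset
Bit 3: prefix='1' (no match yet)
Bit 4: prefix='10' -> emit 'k', reset
Bit 5: prefix='0' -> emit 'g', reset
Bit 6: prefix='1' (no match yet)
Bit 7: prefix='10' -> emit 'k', reset
Bit 8: prefix='1' (no match yet)

Answer: 3 k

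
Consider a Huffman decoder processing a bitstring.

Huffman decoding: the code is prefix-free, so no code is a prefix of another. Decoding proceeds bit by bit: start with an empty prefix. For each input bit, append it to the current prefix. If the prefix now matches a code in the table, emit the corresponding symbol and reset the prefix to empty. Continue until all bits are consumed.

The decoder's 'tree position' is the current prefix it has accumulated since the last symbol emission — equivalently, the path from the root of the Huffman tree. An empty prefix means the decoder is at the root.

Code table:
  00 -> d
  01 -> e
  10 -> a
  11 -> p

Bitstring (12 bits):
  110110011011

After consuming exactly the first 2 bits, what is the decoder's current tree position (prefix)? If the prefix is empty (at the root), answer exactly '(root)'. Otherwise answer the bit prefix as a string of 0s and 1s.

Bit 0: prefix='1' (no match yet)
Bit 1: prefix='11' -> emit 'p', reset

Answer: (root)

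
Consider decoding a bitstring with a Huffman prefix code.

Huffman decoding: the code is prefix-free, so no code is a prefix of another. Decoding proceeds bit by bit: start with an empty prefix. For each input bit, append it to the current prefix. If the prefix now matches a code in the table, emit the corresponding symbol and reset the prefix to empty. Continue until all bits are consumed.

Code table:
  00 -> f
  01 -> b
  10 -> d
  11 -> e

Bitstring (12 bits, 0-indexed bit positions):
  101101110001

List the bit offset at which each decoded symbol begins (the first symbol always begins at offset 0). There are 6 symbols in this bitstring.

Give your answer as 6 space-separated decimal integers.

Bit 0: prefix='1' (no match yet)
Bit 1: prefix='10' -> emit 'd', reset
Bit 2: prefix='1' (no match yet)
Bit 3: prefix='11' -> emit 'e', reset
Bit 4: prefix='0' (no match yet)
Bit 5: prefix='01' -> emit 'b', reset
Bit 6: prefix='1' (no match yet)
Bit 7: prefix='11' -> emit 'e', reset
Bit 8: prefix='0' (no match yet)
Bit 9: prefix='00' -> emit 'f', reset
Bit 10: prefix='0' (no match yet)
Bit 11: prefix='01' -> emit 'b', reset

Answer: 0 2 4 6 8 10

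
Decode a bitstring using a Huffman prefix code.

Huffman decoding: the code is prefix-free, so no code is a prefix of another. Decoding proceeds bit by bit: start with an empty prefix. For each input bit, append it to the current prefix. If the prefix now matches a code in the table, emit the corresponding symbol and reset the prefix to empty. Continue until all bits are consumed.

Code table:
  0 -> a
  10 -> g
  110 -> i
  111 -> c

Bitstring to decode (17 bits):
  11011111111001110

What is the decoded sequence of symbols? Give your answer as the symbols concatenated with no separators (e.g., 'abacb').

Bit 0: prefix='1' (no match yet)
Bit 1: prefix='11' (no match yet)
Bit 2: prefix='110' -> emit 'i', reset
Bit 3: prefix='1' (no match yet)
Bit 4: prefix='11' (no match yet)
Bit 5: prefix='111' -> emit 'c', reset
Bit 6: prefix='1' (no match yet)
Bit 7: prefix='11' (no match yet)
Bit 8: prefix='111' -> emit 'c', reset
Bit 9: prefix='1' (no match yet)
Bit 10: prefix='11' (no match yet)
Bit 11: prefix='110' -> emit 'i', reset
Bit 12: prefix='0' -> emit 'a', reset
Bit 13: prefix='1' (no match yet)
Bit 14: prefix='11' (no match yet)
Bit 15: prefix='111' -> emit 'c', reset
Bit 16: prefix='0' -> emit 'a', reset

Answer: icciaca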